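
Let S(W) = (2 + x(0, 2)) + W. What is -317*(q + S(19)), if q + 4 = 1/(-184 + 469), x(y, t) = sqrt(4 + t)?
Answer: -1536182/285 - 317*sqrt(6) ≈ -6166.6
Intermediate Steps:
S(W) = 2 + W + sqrt(6) (S(W) = (2 + sqrt(4 + 2)) + W = (2 + sqrt(6)) + W = 2 + W + sqrt(6))
q = -1139/285 (q = -4 + 1/(-184 + 469) = -4 + 1/285 = -1139/285 ≈ -3.9965)
-317*(q + S(19)) = -317*(-1139/285 + (2 + 19 + sqrt(6))) = -317*(-1139/285 + (21 + sqrt(6))) = -317*(4846/285 + sqrt(6)) = -1536182/285 - 317*sqrt(6)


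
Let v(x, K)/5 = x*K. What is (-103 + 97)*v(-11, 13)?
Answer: 4290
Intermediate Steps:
v(x, K) = 5*K*x (v(x, K) = 5*(x*K) = 5*(K*x) = 5*K*x)
(-103 + 97)*v(-11, 13) = (-103 + 97)*(5*13*(-11)) = -6*(-715) = 4290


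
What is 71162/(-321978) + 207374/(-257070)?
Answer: -7088623426/6897573705 ≈ -1.0277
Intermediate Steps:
71162/(-321978) + 207374/(-257070) = 71162*(-1/321978) + 207374*(-1/257070) = -35581/160989 - 103687/128535 = -7088623426/6897573705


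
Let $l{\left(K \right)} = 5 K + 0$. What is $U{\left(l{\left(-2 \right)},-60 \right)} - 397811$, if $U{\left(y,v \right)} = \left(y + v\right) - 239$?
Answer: $-398120$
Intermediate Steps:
$l{\left(K \right)} = 5 K$
$U{\left(y,v \right)} = -239 + v + y$ ($U{\left(y,v \right)} = \left(v + y\right) - 239 = -239 + v + y$)
$U{\left(l{\left(-2 \right)},-60 \right)} - 397811 = \left(-239 - 60 + 5 \left(-2\right)\right) - 397811 = \left(-239 - 60 - 10\right) - 397811 = -309 - 397811 = -398120$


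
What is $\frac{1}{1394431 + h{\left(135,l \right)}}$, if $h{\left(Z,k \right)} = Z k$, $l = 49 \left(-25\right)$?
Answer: $\frac{1}{1229056} \approx 8.1363 \cdot 10^{-7}$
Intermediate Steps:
$l = -1225$
$\frac{1}{1394431 + h{\left(135,l \right)}} = \frac{1}{1394431 + 135 \left(-1225\right)} = \frac{1}{1394431 - 165375} = \frac{1}{1229056}$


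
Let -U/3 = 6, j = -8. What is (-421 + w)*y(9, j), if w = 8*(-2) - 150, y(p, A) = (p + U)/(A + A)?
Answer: -5283/16 ≈ -330.19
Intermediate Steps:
U = -18 (U = -3*6 = -18)
y(p, A) = (-18 + p)/(2*A) (y(p, A) = (p - 18)/(A + A) = (-18 + p)/((2*A)) = (-18 + p)*(1/(2*A)) = (-18 + p)/(2*A))
w = -166 (w = -16 - 150 = -166)
(-421 + w)*y(9, j) = (-421 - 166)*((½)*(-18 + 9)/(-8)) = -587*(-1)*(-9)/(2*8) = -587*9/16 = -5283/16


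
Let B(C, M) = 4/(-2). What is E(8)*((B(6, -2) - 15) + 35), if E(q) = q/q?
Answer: 18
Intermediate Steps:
B(C, M) = -2 (B(C, M) = 4*(-½) = -2)
E(q) = 1
E(8)*((B(6, -2) - 15) + 35) = 1*((-2 - 15) + 35) = 1*(-17 + 35) = 1*18 = 18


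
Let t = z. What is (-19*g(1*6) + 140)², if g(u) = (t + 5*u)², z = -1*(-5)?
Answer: 535228225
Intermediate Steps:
z = 5
t = 5
g(u) = (5 + 5*u)²
(-19*g(1*6) + 140)² = (-475*(1 + 1*6)² + 140)² = (-475*(1 + 6)² + 140)² = (-475*7² + 140)² = (-475*49 + 140)² = (-19*1225 + 140)² = (-23275 + 140)² = (-23135)² = 535228225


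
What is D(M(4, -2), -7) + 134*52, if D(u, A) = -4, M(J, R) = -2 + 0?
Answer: 6964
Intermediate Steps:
M(J, R) = -2
D(M(4, -2), -7) + 134*52 = -4 + 134*52 = -4 + 6968 = 6964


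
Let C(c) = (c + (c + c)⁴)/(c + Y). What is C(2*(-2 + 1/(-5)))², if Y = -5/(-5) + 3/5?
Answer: 3506904164929/765625 ≈ 4.5804e+6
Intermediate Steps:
Y = 8/5 (Y = -5*(-⅕) + 3*(⅕) = 1 + ⅗ = 8/5 ≈ 1.6000)
C(c) = (c + 16*c⁴)/(8/5 + c) (C(c) = (c + (c + c)⁴)/(c + 8/5) = (c + (2*c)⁴)/(8/5 + c) = (c + 16*c⁴)/(8/5 + c))
C(2*(-2 + 1/(-5)))² = ((5*(2*(-2 + 1/(-5))) + 80*(2*(-2 + 1/(-5)))⁴)/(8 + 5*(2*(-2 + 1/(-5)))))² = ((5*(2*(-2 - ⅕)) + 80*(2*(-2 - ⅕))⁴)/(8 + 5*(2*(-2 - ⅕))))² = ((5*(2*(-11/5)) + 80*(2*(-11/5))⁴)/(8 + 5*(2*(-11/5))))² = ((5*(-22/5) + 80*(-22/5)⁴)/(8 + 5*(-22/5)))² = ((-22 + 80*(234256/625))/(8 - 22))² = ((-22 + 3748096/125)/(-14))² = (-1/14*3745346/125)² = (-1872673/875)² = 3506904164929/765625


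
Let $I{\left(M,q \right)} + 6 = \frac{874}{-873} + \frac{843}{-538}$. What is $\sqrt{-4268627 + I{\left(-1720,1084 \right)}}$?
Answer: $\frac{i \sqrt{104625996661609498}}{156558} \approx 2066.1 i$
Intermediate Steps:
$I{\left(M,q \right)} = - \frac{4024195}{469674}$ ($I{\left(M,q \right)} = -6 + \left(\frac{874}{-873} + \frac{843}{-538}\right) = -6 + \left(874 \left(- \frac{1}{873}\right) + 843 \left(- \frac{1}{538}\right)\right) = -6 - \frac{1206151}{469674} = - \frac{4024195}{469674}$)
$\sqrt{-4268627 + I{\left(-1720,1084 \right)}} = \sqrt{-4268627 - \frac{4024195}{469674}} = \sqrt{- \frac{2004867141793}{469674}} = \frac{i \sqrt{104625996661609498}}{156558}$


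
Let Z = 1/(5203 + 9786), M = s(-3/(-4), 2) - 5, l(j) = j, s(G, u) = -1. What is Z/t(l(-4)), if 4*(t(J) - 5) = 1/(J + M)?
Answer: 40/2982811 ≈ 1.3410e-5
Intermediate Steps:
M = -6 (M = -1 - 5 = -6)
t(J) = 5 + 1/(4*(-6 + J)) (t(J) = 5 + 1/(4*(J - 6)) = 5 + 1/(4*(-6 + J)))
Z = 1/14989 ≈ 6.6716e-5
Z/t(l(-4)) = 1/(14989*(((-119 + 20*(-4))/(4*(-6 - 4))))) = 1/(14989*(((¼)*(-119 - 80)/(-10)))) = 1/(14989*(((¼)*(-⅒)*(-199)))) = 1/(14989*(199/40)) = (1/14989)*(40/199) = 40/2982811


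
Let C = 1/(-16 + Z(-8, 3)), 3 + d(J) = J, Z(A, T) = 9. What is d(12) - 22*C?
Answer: 85/7 ≈ 12.143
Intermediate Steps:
d(J) = -3 + J
C = -1/7 (C = 1/(-16 + 9) = 1/(-7) = -1/7 ≈ -0.14286)
d(12) - 22*C = (-3 + 12) - 22*(-1/7) = 9 + 22/7 = 85/7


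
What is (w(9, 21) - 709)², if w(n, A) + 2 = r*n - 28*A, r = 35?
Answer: 968256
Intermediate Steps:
w(n, A) = -2 - 28*A + 35*n (w(n, A) = -2 + (35*n - 28*A) = -2 + (-28*A + 35*n) = -2 - 28*A + 35*n)
(w(9, 21) - 709)² = ((-2 - 28*21 + 35*9) - 709)² = ((-2 - 588 + 315) - 709)² = (-275 - 709)² = (-984)² = 968256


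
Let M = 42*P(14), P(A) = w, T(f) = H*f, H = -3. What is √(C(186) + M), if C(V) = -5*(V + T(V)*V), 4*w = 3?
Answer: √2072166/2 ≈ 719.75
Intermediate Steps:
w = ¾ (w = (¼)*3 = ¾ ≈ 0.75000)
T(f) = -3*f
P(A) = ¾
C(V) = -5*V + 15*V² (C(V) = -5*(V + (-3*V)*V) = -5*(V - 3*V²) = -5*V + 15*V²)
M = 63/2 (M = 42*(¾) = 63/2 ≈ 31.500)
√(C(186) + M) = √(5*186*(-1 + 3*186) + 63/2) = √(5*186*(-1 + 558) + 63/2) = √(5*186*557 + 63/2) = √(518010 + 63/2) = √(1036083/2) = √2072166/2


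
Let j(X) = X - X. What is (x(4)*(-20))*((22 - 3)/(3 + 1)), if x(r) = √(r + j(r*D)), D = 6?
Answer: -190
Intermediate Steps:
j(X) = 0
x(r) = √r (x(r) = √(r + 0) = √r)
(x(4)*(-20))*((22 - 3)/(3 + 1)) = (√4*(-20))*((22 - 3)/(3 + 1)) = (2*(-20))*(19/4) = -760/4 = -40*19/4 = -190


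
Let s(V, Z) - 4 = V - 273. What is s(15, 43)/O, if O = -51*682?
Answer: 127/17391 ≈ 0.0073026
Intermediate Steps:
s(V, Z) = -269 + V (s(V, Z) = 4 + (V - 273) = 4 + (-273 + V) = -269 + V)
O = -34782
s(15, 43)/O = (-269 + 15)/(-34782) = -254*(-1/34782) = 127/17391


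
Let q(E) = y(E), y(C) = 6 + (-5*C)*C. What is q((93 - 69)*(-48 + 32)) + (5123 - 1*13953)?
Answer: -746104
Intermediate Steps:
y(C) = 6 - 5*C**2
q(E) = 6 - 5*E**2
q((93 - 69)*(-48 + 32)) + (5123 - 1*13953) = (6 - 5*(-48 + 32)**2*(93 - 69)**2) + (5123 - 1*13953) = (6 - 5*(24*(-16))**2) + (5123 - 13953) = (6 - 5*(-384)**2) - 8830 = (6 - 5*147456) - 8830 = (6 - 737280) - 8830 = -737274 - 8830 = -746104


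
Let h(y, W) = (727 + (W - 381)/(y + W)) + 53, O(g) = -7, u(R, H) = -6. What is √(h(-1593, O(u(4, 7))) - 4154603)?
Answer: I*√1661529103/20 ≈ 2038.1*I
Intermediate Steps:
h(y, W) = 780 + (-381 + W)/(W + y) (h(y, W) = (727 + (-381 + W)/(W + y)) + 53 = 780 + (-381 + W)/(W + y))
√(h(-1593, O(u(4, 7))) - 4154603) = √((-381 + 780*(-1593) + 781*(-7))/(-7 - 1593) - 4154603) = √((-381 - 1242540 - 5467)/(-1600) - 4154603) = √(-1/1600*(-1248388) - 4154603) = √(312097/400 - 4154603) = √(-1661529103/400) = I*√1661529103/20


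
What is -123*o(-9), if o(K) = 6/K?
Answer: 82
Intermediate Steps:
-123*o(-9) = -738/(-9) = -738*(-1)/9 = -123*(-2/3) = 82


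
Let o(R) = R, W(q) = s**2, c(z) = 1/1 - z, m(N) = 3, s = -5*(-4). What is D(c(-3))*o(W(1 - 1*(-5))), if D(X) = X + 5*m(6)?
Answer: 7600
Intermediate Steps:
s = 20
c(z) = 1 - z
W(q) = 400 (W(q) = 20**2 = 400)
D(X) = 15 + X (D(X) = X + 5*3 = X + 15 = 15 + X)
D(c(-3))*o(W(1 - 1*(-5))) = (15 + (1 - 1*(-3)))*400 = (15 + (1 + 3))*400 = (15 + 4)*400 = 19*400 = 7600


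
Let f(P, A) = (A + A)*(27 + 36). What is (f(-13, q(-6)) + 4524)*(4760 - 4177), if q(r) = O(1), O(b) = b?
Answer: 2710950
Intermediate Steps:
q(r) = 1
f(P, A) = 126*A (f(P, A) = (2*A)*63 = 126*A)
(f(-13, q(-6)) + 4524)*(4760 - 4177) = (126*1 + 4524)*(4760 - 4177) = (126 + 4524)*583 = 4650*583 = 2710950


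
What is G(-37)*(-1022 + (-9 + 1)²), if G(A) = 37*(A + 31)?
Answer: 212676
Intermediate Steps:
G(A) = 1147 + 37*A (G(A) = 37*(31 + A) = 1147 + 37*A)
G(-37)*(-1022 + (-9 + 1)²) = (1147 + 37*(-37))*(-1022 + (-9 + 1)²) = (1147 - 1369)*(-1022 + (-8)²) = -222*(-1022 + 64) = -222*(-958) = 212676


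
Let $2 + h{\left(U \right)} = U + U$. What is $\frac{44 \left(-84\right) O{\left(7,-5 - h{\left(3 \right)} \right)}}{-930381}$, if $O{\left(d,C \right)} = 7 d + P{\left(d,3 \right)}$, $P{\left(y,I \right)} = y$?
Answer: $\frac{68992}{310127} \approx 0.22246$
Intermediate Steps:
$h{\left(U \right)} = -2 + 2 U$ ($h{\left(U \right)} = -2 + \left(U + U\right) = -2 + 2 U$)
$O{\left(d,C \right)} = 8 d$ ($O{\left(d,C \right)} = 7 d + d = 8 d$)
$\frac{44 \left(-84\right) O{\left(7,-5 - h{\left(3 \right)} \right)}}{-930381} = \frac{44 \left(-84\right) 8 \cdot 7}{-930381} = \left(-3696\right) 56 \left(- \frac{1}{930381}\right) = \left(-206976\right) \left(- \frac{1}{930381}\right) = \frac{68992}{310127}$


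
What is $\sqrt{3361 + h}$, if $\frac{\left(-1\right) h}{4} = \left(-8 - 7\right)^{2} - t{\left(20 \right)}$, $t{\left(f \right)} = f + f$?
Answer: $\sqrt{2621} \approx 51.196$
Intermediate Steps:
$t{\left(f \right)} = 2 f$
$h = -740$ ($h = - 4 \left(\left(-8 - 7\right)^{2} - 2 \cdot 20\right) = - 4 \left(\left(-15\right)^{2} - 40\right) = - 4 \left(225 - 40\right) = \left(-4\right) 185 = -740$)
$\sqrt{3361 + h} = \sqrt{3361 - 740} = \sqrt{2621}$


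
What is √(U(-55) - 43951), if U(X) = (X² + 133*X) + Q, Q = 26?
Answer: I*√48215 ≈ 219.58*I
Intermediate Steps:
U(X) = 26 + X² + 133*X (U(X) = (X² + 133*X) + 26 = 26 + X² + 133*X)
√(U(-55) - 43951) = √((26 + (-55)² + 133*(-55)) - 43951) = √((26 + 3025 - 7315) - 43951) = √(-4264 - 43951) = √(-48215) = I*√48215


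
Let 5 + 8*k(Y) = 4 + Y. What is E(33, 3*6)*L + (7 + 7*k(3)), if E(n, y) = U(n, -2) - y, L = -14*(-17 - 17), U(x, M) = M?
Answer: -38045/4 ≈ -9511.3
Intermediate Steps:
L = 476 (L = -14*(-34) = 476)
k(Y) = -⅛ + Y/8 (k(Y) = -5/8 + (4 + Y)/8 = -5/8 + (½ + Y/8) = -⅛ + Y/8)
E(n, y) = -2 - y
E(33, 3*6)*L + (7 + 7*k(3)) = (-2 - 3*6)*476 + (7 + 7*(-⅛ + (⅛)*3)) = (-2 - 1*18)*476 + (7 + 7*(-⅛ + 3/8)) = (-2 - 18)*476 + (7 + 7*(¼)) = -20*476 + (7 + 7/4) = -9520 + 35/4 = -38045/4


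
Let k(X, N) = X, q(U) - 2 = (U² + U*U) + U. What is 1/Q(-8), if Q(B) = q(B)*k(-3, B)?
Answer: -1/366 ≈ -0.0027322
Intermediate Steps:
q(U) = 2 + U + 2*U² (q(U) = 2 + ((U² + U*U) + U) = 2 + ((U² + U²) + U) = 2 + (2*U² + U) = 2 + (U + 2*U²) = 2 + U + 2*U²)
Q(B) = -6 - 6*B² - 3*B (Q(B) = (2 + B + 2*B²)*(-3) = -6 - 6*B² - 3*B)
1/Q(-8) = 1/(-6 - 6*(-8)² - 3*(-8)) = 1/(-6 - 6*64 + 24) = 1/(-6 - 384 + 24) = 1/(-366) = -1/366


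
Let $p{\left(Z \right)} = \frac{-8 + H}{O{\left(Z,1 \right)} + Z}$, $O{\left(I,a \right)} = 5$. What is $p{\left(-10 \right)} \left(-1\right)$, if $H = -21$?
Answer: $- \frac{29}{5} \approx -5.8$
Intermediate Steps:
$p{\left(Z \right)} = - \frac{29}{5 + Z}$ ($p{\left(Z \right)} = \frac{-8 - 21}{5 + Z} = - \frac{29}{5 + Z}$)
$p{\left(-10 \right)} \left(-1\right) = - \frac{29}{5 - 10} \left(-1\right) = - \frac{29}{-5} \left(-1\right) = \left(-29\right) \left(- \frac{1}{5}\right) \left(-1\right) = \frac{29}{5} \left(-1\right) = - \frac{29}{5}$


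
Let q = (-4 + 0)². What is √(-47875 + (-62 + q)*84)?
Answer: I*√51739 ≈ 227.46*I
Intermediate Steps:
q = 16 (q = (-4)² = 16)
√(-47875 + (-62 + q)*84) = √(-47875 + (-62 + 16)*84) = √(-47875 - 46*84) = √(-47875 - 3864) = √(-51739) = I*√51739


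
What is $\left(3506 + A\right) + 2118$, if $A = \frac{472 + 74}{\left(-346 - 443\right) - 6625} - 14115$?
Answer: $- \frac{31476410}{3707} \approx -8491.1$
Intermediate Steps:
$A = - \frac{52324578}{3707}$ ($A = \frac{546}{\left(-346 - 443\right) - 6625} - 14115 = \frac{546}{-789 - 6625} - 14115 = \frac{546}{-7414} - 14115 = 546 \left(- \frac{1}{7414}\right) - 14115 = - \frac{273}{3707} - 14115 = - \frac{52324578}{3707} \approx -14115.0$)
$\left(3506 + A\right) + 2118 = \left(3506 - \frac{52324578}{3707}\right) + 2118 = - \frac{39327836}{3707} + 2118 = - \frac{31476410}{3707}$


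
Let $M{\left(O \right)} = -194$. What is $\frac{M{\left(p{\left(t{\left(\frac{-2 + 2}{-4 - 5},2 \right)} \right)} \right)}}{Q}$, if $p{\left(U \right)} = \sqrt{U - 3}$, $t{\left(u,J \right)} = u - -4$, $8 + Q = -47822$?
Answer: $\frac{97}{23915} \approx 0.004056$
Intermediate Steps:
$Q = -47830$ ($Q = -8 - 47822 = -47830$)
$t{\left(u,J \right)} = 4 + u$ ($t{\left(u,J \right)} = u + 4 = 4 + u$)
$p{\left(U \right)} = \sqrt{-3 + U}$
$\frac{M{\left(p{\left(t{\left(\frac{-2 + 2}{-4 - 5},2 \right)} \right)} \right)}}{Q} = - \frac{194}{-47830} = \left(-194\right) \left(- \frac{1}{47830}\right) = \frac{97}{23915}$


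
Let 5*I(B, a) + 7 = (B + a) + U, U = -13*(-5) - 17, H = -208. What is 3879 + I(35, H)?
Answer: 19263/5 ≈ 3852.6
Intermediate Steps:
U = 48 (U = 65 - 17 = 48)
I(B, a) = 41/5 + B/5 + a/5 (I(B, a) = -7/5 + ((B + a) + 48)/5 = -7/5 + (48 + B + a)/5 = -7/5 + (48/5 + B/5 + a/5) = 41/5 + B/5 + a/5)
3879 + I(35, H) = 3879 + (41/5 + (⅕)*35 + (⅕)*(-208)) = 3879 + (41/5 + 7 - 208/5) = 3879 - 132/5 = 19263/5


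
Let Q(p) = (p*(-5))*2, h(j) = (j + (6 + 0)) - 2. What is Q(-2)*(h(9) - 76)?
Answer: -1260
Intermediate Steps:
h(j) = 4 + j (h(j) = (j + 6) - 2 = (6 + j) - 2 = 4 + j)
Q(p) = -10*p (Q(p) = -5*p*2 = -10*p)
Q(-2)*(h(9) - 76) = (-10*(-2))*((4 + 9) - 76) = 20*(13 - 76) = 20*(-63) = -1260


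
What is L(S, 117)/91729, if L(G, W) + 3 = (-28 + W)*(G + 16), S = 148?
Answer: 14593/91729 ≈ 0.15909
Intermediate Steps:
L(G, W) = -3 + (-28 + W)*(16 + G) (L(G, W) = -3 + (-28 + W)*(G + 16) = -3 + (-28 + W)*(16 + G))
L(S, 117)/91729 = (-451 - 28*148 + 16*117 + 148*117)/91729 = (-451 - 4144 + 1872 + 17316)*(1/91729) = 14593*(1/91729) = 14593/91729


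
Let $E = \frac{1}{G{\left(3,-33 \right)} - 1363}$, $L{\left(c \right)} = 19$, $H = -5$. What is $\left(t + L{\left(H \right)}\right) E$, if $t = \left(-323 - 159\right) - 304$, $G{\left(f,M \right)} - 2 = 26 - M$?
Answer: $\frac{767}{1302} \approx 0.58909$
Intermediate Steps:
$G{\left(f,M \right)} = 28 - M$ ($G{\left(f,M \right)} = 2 - \left(-26 + M\right) = 28 - M$)
$E = - \frac{1}{1302}$ ($E = \frac{1}{\left(28 - -33\right) - 1363} = \frac{1}{\left(28 + 33\right) - 1363} = \frac{1}{61 - 1363} = \frac{1}{-1302} = - \frac{1}{1302} \approx -0.00076805$)
$t = -786$ ($t = -482 - 304 = -786$)
$\left(t + L{\left(H \right)}\right) E = \left(-786 + 19\right) \left(- \frac{1}{1302}\right) = \left(-767\right) \left(- \frac{1}{1302}\right) = \frac{767}{1302}$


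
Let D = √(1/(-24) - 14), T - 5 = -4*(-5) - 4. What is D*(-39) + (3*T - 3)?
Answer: 60 - 13*I*√2022/4 ≈ 60.0 - 146.14*I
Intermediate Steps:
T = 21 (T = 5 + (-4*(-5) - 4) = 5 + (20 - 4) = 5 + 16 = 21)
D = I*√2022/12 (D = √(-1/24 - 14) = √(-337/24) = I*√2022/12 ≈ 3.7472*I)
D*(-39) + (3*T - 3) = (I*√2022/12)*(-39) + (3*21 - 3) = -13*I*√2022/4 + (63 - 3) = -13*I*√2022/4 + 60 = 60 - 13*I*√2022/4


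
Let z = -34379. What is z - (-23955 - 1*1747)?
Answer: -8677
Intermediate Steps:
z - (-23955 - 1*1747) = -34379 - (-23955 - 1*1747) = -34379 - (-23955 - 1747) = -34379 - 1*(-25702) = -34379 + 25702 = -8677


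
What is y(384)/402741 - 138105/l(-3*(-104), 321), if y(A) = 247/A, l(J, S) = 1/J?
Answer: -6663786351805193/154652544 ≈ -4.3089e+7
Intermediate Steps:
y(384)/402741 - 138105/l(-3*(-104), 321) = (247/384)/402741 - 138105*(-3*(-104)) = (247*(1/384))*(1/402741) - 138105/(1/312) = (247/384)*(1/402741) - 138105/1/312 = 247/154652544 - 138105*312 = 247/154652544 - 43088760 = -6663786351805193/154652544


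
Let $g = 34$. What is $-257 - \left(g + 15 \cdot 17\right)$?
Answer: $-546$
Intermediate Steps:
$-257 - \left(g + 15 \cdot 17\right) = -257 - \left(34 + 15 \cdot 17\right) = -257 - \left(34 + 255\right) = -257 - 289 = -546$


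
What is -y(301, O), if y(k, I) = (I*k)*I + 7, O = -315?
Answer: -29866732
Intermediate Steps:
y(k, I) = 7 + k*I**2 (y(k, I) = k*I**2 + 7 = 7 + k*I**2)
-y(301, O) = -(7 + 301*(-315)**2) = -(7 + 301*99225) = -(7 + 29866725) = -1*29866732 = -29866732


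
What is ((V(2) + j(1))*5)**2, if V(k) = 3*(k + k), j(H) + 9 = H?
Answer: 400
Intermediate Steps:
j(H) = -9 + H
V(k) = 6*k (V(k) = 3*(2*k) = 6*k)
((V(2) + j(1))*5)**2 = ((6*2 + (-9 + 1))*5)**2 = ((12 - 8)*5)**2 = (4*5)**2 = 20**2 = 400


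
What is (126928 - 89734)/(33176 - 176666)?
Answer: -6199/23915 ≈ -0.25921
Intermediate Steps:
(126928 - 89734)/(33176 - 176666) = 37194/(-143490) = 37194*(-1/143490) = -6199/23915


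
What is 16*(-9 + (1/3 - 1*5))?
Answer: -656/3 ≈ -218.67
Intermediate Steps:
16*(-9 + (1/3 - 1*5)) = 16*(-9 + (1/3 - 5)) = 16*(-9 - 14/3) = 16*(-41/3) = -656/3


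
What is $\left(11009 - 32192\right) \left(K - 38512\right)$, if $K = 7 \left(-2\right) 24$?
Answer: $822917184$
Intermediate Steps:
$K = -336$ ($K = \left(-14\right) 24 = -336$)
$\left(11009 - 32192\right) \left(K - 38512\right) = \left(11009 - 32192\right) \left(-336 - 38512\right) = \left(-21183\right) \left(-38848\right) = 822917184$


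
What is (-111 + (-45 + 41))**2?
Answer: 13225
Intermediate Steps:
(-111 + (-45 + 41))**2 = (-111 - 4)**2 = (-115)**2 = 13225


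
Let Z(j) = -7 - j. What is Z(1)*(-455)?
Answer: 3640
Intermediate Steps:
Z(1)*(-455) = (-7 - 1*1)*(-455) = (-7 - 1)*(-455) = -8*(-455) = 3640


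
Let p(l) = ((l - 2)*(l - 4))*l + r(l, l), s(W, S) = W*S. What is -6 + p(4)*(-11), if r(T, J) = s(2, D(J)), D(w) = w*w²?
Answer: -1414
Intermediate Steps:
D(w) = w³
s(W, S) = S*W
r(T, J) = 2*J³ (r(T, J) = J³*2 = 2*J³)
p(l) = 2*l³ + l*(-4 + l)*(-2 + l) (p(l) = ((l - 2)*(l - 4))*l + 2*l³ = ((-2 + l)*(-4 + l))*l + 2*l³ = ((-4 + l)*(-2 + l))*l + 2*l³ = l*(-4 + l)*(-2 + l) + 2*l³ = 2*l³ + l*(-4 + l)*(-2 + l))
-6 + p(4)*(-11) = -6 + (4*(8 - 6*4 + 3*4²))*(-11) = -6 + (4*(8 - 24 + 3*16))*(-11) = -6 + (4*(8 - 24 + 48))*(-11) = -6 + (4*32)*(-11) = -6 + 128*(-11) = -6 - 1408 = -1414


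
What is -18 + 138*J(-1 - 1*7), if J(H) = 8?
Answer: 1086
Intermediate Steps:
-18 + 138*J(-1 - 1*7) = -18 + 138*8 = -18 + 1104 = 1086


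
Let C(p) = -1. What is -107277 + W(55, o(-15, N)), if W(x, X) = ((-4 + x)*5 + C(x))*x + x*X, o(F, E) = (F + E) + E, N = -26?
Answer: -96992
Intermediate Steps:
o(F, E) = F + 2*E (o(F, E) = (E + F) + E = F + 2*E)
W(x, X) = X*x + x*(-21 + 5*x) (W(x, X) = ((-4 + x)*5 - 1)*x + x*X = ((-20 + 5*x) - 1)*x + X*x = (-21 + 5*x)*x + X*x = x*(-21 + 5*x) + X*x = X*x + x*(-21 + 5*x))
-107277 + W(55, o(-15, N)) = -107277 + 55*(-21 + (-15 + 2*(-26)) + 5*55) = -107277 + 55*(-21 + (-15 - 52) + 275) = -107277 + 55*(-21 - 67 + 275) = -107277 + 55*187 = -107277 + 10285 = -96992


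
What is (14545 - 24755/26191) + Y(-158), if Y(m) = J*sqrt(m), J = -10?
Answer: 380923340/26191 - 10*I*sqrt(158) ≈ 14544.0 - 125.7*I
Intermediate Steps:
Y(m) = -10*sqrt(m)
(14545 - 24755/26191) + Y(-158) = (14545 - 24755/26191) - 10*I*sqrt(158) = 380923340/26191 - 10*I*sqrt(158)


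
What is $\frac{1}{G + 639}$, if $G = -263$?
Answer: $\frac{1}{376} \approx 0.0026596$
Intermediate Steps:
$\frac{1}{G + 639} = \frac{1}{-263 + 639} = \frac{1}{376}$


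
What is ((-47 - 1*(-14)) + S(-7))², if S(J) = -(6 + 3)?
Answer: 1764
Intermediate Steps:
S(J) = -9 (S(J) = -1*9 = -9)
((-47 - 1*(-14)) + S(-7))² = ((-47 - 1*(-14)) - 9)² = ((-47 + 14) - 9)² = (-33 - 9)² = (-42)² = 1764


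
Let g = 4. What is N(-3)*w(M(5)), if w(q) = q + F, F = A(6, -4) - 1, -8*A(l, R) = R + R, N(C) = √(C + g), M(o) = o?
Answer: 5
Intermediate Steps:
N(C) = √(4 + C) (N(C) = √(C + 4) = √(4 + C))
A(l, R) = -R/4 (A(l, R) = -(R + R)/8 = -R/4)
F = 0 (F = -¼*(-4) - 1 = 1 - 1 = 0)
w(q) = q (w(q) = q + 0 = q)
N(-3)*w(M(5)) = √(4 - 3)*5 = √1*5 = 1*5 = 5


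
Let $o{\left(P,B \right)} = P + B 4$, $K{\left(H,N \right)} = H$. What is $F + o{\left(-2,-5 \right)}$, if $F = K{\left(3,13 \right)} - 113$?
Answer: $-132$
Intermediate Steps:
$o{\left(P,B \right)} = P + 4 B$
$F = -110$ ($F = 3 - 113 = -110$)
$F + o{\left(-2,-5 \right)} = -110 + \left(-2 + 4 \left(-5\right)\right) = -110 - 22 = -132$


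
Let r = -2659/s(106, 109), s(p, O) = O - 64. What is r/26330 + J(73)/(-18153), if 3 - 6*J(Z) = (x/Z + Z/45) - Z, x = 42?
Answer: -6881304439/2355189734475 ≈ -0.0029218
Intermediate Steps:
s(p, O) = -64 + O
r = -2659/45 (r = -2659/(-64 + 109) = -2659/45 ≈ -59.089)
J(Z) = 1/2 - 7/Z + 22*Z/135 (J(Z) = 1/2 - ((42/Z + Z/45) - Z)/6 = 1/2 - (42/Z - 44*Z/45)/6 = 1/2 + (-7/Z + 22*Z/135) = 1/2 - 7/Z + 22*Z/135)
r/26330 + J(73)/(-18153) = -2659/45/26330 + ((1/270)*(-1890 + 73*(135 + 44*73))/73)/(-18153) = -2659/45*1/26330 + ((1/270)*(1/73)*(-1890 + 73*(135 + 3212)))*(-1/18153) = -2659/1184850 + ((1/270)*(1/73)*(-1890 + 73*3347))*(-1/18153) = -2659/1184850 + ((1/270)*(1/73)*(-1890 + 244331))*(-1/18153) = -2659/1184850 + ((1/270)*(1/73)*242441)*(-1/18153) = -2659/1184850 + (242441/19710)*(-1/18153) = -2659/1184850 - 242441/357795630 = -6881304439/2355189734475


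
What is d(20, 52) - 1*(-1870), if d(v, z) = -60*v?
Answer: 670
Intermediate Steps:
d(v, z) = -60*v
d(20, 52) - 1*(-1870) = -60*20 - 1*(-1870) = -1200 + 1870 = 670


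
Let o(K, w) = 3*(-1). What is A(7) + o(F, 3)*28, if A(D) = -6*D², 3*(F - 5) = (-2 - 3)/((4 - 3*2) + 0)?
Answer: -378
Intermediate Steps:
F = 35/6 (F = 5 + ((-2 - 3)/((4 - 3*2) + 0))/3 = 5 + (-5/((4 - 6) + 0))/3 = 5 + (-5/(-2 + 0))/3 = 5 + (-5/(-2))/3 = 5 + (-5*(-½))/3 = 5 + (⅓)*(5/2) = 5 + ⅚ = 35/6 ≈ 5.8333)
o(K, w) = -3
A(7) + o(F, 3)*28 = -6*7² - 3*28 = -6*49 - 84 = -294 - 84 = -378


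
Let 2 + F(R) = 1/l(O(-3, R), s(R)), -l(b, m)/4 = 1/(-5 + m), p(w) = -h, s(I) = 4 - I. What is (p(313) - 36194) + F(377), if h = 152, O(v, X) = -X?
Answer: -72507/2 ≈ -36254.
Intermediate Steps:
p(w) = -152 (p(w) = -1*152 = -152)
l(b, m) = -4/(-5 + m)
F(R) = -7/4 + R/4 (F(R) = -2 + 1/(-4/(-5 + (4 - R))) = -2 + 1/(-4/(-1 - R)) = -2 + (¼ + R/4) = -7/4 + R/4)
(p(313) - 36194) + F(377) = (-152 - 36194) + (-7/4 + (¼)*377) = -36346 + (-7/4 + 377/4) = -36346 + 185/2 = -72507/2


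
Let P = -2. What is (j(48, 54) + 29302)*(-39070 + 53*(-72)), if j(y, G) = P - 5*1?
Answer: -1256345370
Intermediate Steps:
j(y, G) = -7 (j(y, G) = -2 - 5*1 = -2 - 5 = -7)
(j(48, 54) + 29302)*(-39070 + 53*(-72)) = (-7 + 29302)*(-39070 + 53*(-72)) = 29295*(-39070 - 3816) = 29295*(-42886) = -1256345370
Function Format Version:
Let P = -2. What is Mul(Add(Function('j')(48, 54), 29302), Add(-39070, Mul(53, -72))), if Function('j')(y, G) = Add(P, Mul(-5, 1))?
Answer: -1256345370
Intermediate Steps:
Function('j')(y, G) = -7 (Function('j')(y, G) = Add(-2, Mul(-5, 1)) = Add(-2, -5) = -7)
Mul(Add(Function('j')(48, 54), 29302), Add(-39070, Mul(53, -72))) = Mul(Add(-7, 29302), Add(-39070, Mul(53, -72))) = Mul(29295, Add(-39070, -3816)) = Mul(29295, -42886) = -1256345370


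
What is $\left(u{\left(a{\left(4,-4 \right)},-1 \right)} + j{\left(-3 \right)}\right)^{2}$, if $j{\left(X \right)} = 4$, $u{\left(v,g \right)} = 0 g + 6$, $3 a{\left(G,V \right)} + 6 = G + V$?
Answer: $100$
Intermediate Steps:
$a{\left(G,V \right)} = -2 + \frac{G}{3} + \frac{V}{3}$ ($a{\left(G,V \right)} = -2 + \frac{G + V}{3} = -2 + \left(\frac{G}{3} + \frac{V}{3}\right) = -2 + \frac{G}{3} + \frac{V}{3}$)
$u{\left(v,g \right)} = 6$ ($u{\left(v,g \right)} = 0 + 6 = 6$)
$\left(u{\left(a{\left(4,-4 \right)},-1 \right)} + j{\left(-3 \right)}\right)^{2} = \left(6 + 4\right)^{2} = 10^{2} = 100$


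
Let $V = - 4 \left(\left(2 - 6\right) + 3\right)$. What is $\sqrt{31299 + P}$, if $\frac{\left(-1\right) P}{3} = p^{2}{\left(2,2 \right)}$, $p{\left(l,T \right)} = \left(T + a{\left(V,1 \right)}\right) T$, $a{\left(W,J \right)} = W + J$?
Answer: $\sqrt{30711} \approx 175.25$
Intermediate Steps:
$V = 4$ ($V = - 4 \left(\left(2 - 6\right) + 3\right) = - 4 \left(-4 + 3\right) = \left(-4\right) \left(-1\right) = 4$)
$a{\left(W,J \right)} = J + W$
$p{\left(l,T \right)} = T \left(5 + T\right)$ ($p{\left(l,T \right)} = \left(T + \left(1 + 4\right)\right) T = \left(T + 5\right) T = \left(5 + T\right) T = T \left(5 + T\right)$)
$P = -588$ ($P = - 3 \left(2 \left(5 + 2\right)\right)^{2} = - 3 \left(2 \cdot 7\right)^{2} = - 3 \cdot 14^{2} = \left(-3\right) 196 = -588$)
$\sqrt{31299 + P} = \sqrt{31299 - 588} = \sqrt{30711}$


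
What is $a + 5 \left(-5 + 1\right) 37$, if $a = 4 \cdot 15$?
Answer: $-680$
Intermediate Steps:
$a = 60$
$a + 5 \left(-5 + 1\right) 37 = 60 + 5 \left(-5 + 1\right) 37 = 60 + 5 \left(-4\right) 37 = 60 - 740 = -680$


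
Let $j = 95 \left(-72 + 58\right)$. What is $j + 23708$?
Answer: $22378$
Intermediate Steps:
$j = -1330$ ($j = 95 \left(-14\right) = -1330$)
$j + 23708 = -1330 + 23708 = 22378$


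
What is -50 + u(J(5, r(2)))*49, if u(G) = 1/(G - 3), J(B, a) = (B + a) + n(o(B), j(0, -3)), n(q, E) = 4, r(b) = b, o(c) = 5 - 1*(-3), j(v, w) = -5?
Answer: -351/8 ≈ -43.875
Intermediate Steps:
o(c) = 8 (o(c) = 5 + 3 = 8)
J(B, a) = 4 + B + a (J(B, a) = (B + a) + 4 = 4 + B + a)
u(G) = 1/(-3 + G)
-50 + u(J(5, r(2)))*49 = -50 + 49/(-3 + (4 + 5 + 2)) = -50 + 49/(-3 + 11) = -50 + 49/8 = -351/8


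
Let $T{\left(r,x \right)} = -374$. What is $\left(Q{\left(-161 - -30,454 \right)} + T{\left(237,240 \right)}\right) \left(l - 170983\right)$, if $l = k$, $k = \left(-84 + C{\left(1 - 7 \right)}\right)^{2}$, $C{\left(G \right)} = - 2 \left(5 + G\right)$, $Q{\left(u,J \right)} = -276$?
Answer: $106768350$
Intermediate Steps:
$C{\left(G \right)} = -10 - 2 G$
$k = 6724$ ($k = \left(-84 - \left(10 + 2 \left(1 - 7\right)\right)\right)^{2} = \left(-84 - -2\right)^{2} = \left(-84 + \left(-10 + 12\right)\right)^{2} = \left(-84 + 2\right)^{2} = \left(-82\right)^{2} = 6724$)
$l = 6724$
$\left(Q{\left(-161 - -30,454 \right)} + T{\left(237,240 \right)}\right) \left(l - 170983\right) = \left(-276 - 374\right) \left(6724 - 170983\right) = \left(-650\right) \left(-164259\right) = 106768350$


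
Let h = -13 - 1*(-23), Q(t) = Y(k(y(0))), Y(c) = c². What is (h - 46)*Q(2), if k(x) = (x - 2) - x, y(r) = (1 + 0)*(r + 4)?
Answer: -144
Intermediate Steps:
y(r) = 4 + r (y(r) = 1*(4 + r) = 4 + r)
k(x) = -2 (k(x) = (-2 + x) - x = -2)
Q(t) = 4 (Q(t) = (-2)² = 4)
h = 10 (h = -13 + 23 = 10)
(h - 46)*Q(2) = (10 - 46)*4 = -36*4 = -144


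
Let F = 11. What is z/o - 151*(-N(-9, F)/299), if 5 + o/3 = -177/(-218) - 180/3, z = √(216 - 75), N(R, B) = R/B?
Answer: -1359/3289 - 218*√141/41979 ≈ -0.47486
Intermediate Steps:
z = √141 ≈ 11.874
o = -41979/218 (o = -15 + 3*(-177/(-218) - 180/3) = -15 + 3*(-177*(-1/218) - 180*⅓) = -15 + 3*(177/218 - 60) = -15 + 3*(-12903/218) = -15 - 38709/218 = -41979/218 ≈ -192.56)
z/o - 151*(-N(-9, F)/299) = √141/(-41979/218) - 151/((-299/((-9/11)))) = √141*(-218/41979) - 151/((-299/((-9*1/11)))) = -218*√141/41979 - 151/((-299/(-9/11))) = -218*√141/41979 - 151/((-299*(-11/9))) = -218*√141/41979 - 151/3289/9 = -218*√141/41979 - 151*9/3289 = -218*√141/41979 - 1359/3289 = -1359/3289 - 218*√141/41979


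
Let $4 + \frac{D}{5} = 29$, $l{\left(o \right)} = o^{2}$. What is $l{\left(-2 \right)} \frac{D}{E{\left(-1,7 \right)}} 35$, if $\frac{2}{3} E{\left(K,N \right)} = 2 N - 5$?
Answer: $\frac{35000}{27} \approx 1296.3$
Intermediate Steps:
$E{\left(K,N \right)} = - \frac{15}{2} + 3 N$ ($E{\left(K,N \right)} = \frac{3 \left(2 N - 5\right)}{2} = \frac{3 \left(-5 + 2 N\right)}{2} = - \frac{15}{2} + 3 N$)
$D = 125$ ($D = -20 + 5 \cdot 29 = -20 + 145 = 125$)
$l{\left(-2 \right)} \frac{D}{E{\left(-1,7 \right)}} 35 = \left(-2\right)^{2} \frac{125}{- \frac{15}{2} + 3 \cdot 7} \cdot 35 = 4 \frac{125}{- \frac{15}{2} + 21} \cdot 35 = 4 \frac{125}{\frac{27}{2}} \cdot 35 = 4 \cdot 125 \cdot \frac{2}{27} \cdot 35 = 4 \cdot \frac{250}{27} \cdot 35 = \frac{1000}{27} \cdot 35 = \frac{35000}{27}$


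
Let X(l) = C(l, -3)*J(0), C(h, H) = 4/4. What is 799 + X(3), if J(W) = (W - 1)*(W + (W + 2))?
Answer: 797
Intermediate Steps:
J(W) = (-1 + W)*(2 + 2*W) (J(W) = (-1 + W)*(W + (2 + W)) = (-1 + W)*(2 + 2*W))
C(h, H) = 1 (C(h, H) = 4*(1/4) = 1)
X(l) = -2 (X(l) = 1*(-2 + 2*0**2) = 1*(-2 + 2*0) = 1*(-2 + 0) = 1*(-2) = -2)
799 + X(3) = 799 - 2 = 797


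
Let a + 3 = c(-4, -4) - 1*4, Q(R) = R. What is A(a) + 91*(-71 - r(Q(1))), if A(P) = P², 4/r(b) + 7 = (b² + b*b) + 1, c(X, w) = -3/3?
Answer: -6306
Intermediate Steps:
c(X, w) = -1 (c(X, w) = -3*⅓ = -1)
r(b) = 4/(-6 + 2*b²) (r(b) = 4/(-7 + ((b² + b*b) + 1)) = 4/(-7 + ((b² + b²) + 1)) = 4/(-7 + (2*b² + 1)) = 4/(-7 + (1 + 2*b²)) = 4/(-6 + 2*b²))
a = -8 (a = -3 + (-1 - 1*4) = -3 + (-1 - 4) = -3 - 5 = -8)
A(a) + 91*(-71 - r(Q(1))) = (-8)² + 91*(-71 - 2/(-3 + 1²)) = 64 + 91*(-71 - 2/(-3 + 1)) = 64 + 91*(-71 - 2/(-2)) = 64 + 91*(-71 - 2*(-1)/2) = 64 + 91*(-71 - 1*(-1)) = 64 + 91*(-71 + 1) = 64 + 91*(-70) = 64 - 6370 = -6306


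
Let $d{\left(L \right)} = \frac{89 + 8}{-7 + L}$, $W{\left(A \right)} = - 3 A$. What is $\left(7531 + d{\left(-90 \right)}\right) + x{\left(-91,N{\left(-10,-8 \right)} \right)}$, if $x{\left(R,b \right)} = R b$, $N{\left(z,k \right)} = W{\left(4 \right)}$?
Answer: $8622$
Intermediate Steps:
$d{\left(L \right)} = \frac{97}{-7 + L}$
$N{\left(z,k \right)} = -12$ ($N{\left(z,k \right)} = \left(-3\right) 4 = -12$)
$\left(7531 + d{\left(-90 \right)}\right) + x{\left(-91,N{\left(-10,-8 \right)} \right)} = \left(7531 + \frac{97}{-7 - 90}\right) - -1092 = \left(7531 + \frac{97}{-97}\right) + 1092 = \left(7531 + 97 \left(- \frac{1}{97}\right)\right) + 1092 = \left(7531 - 1\right) + 1092 = 7530 + 1092 = 8622$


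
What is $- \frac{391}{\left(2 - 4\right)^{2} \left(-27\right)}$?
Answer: $\frac{391}{108} \approx 3.6204$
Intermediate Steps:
$- \frac{391}{\left(2 - 4\right)^{2} \left(-27\right)} = - \frac{391}{\left(-2\right)^{2} \left(-27\right)} = - \frac{391}{4 \left(-27\right)} = - \frac{391}{-108} = \left(-391\right) \left(- \frac{1}{108}\right) = \frac{391}{108}$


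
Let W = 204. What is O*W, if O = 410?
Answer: 83640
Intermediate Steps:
O*W = 410*204 = 83640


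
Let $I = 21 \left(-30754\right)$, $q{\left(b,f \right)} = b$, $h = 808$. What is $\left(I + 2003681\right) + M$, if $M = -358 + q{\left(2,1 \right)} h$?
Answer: $1359105$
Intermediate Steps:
$M = 1258$ ($M = -358 + 2 \cdot 808 = -358 + 1616 = 1258$)
$I = -645834$
$\left(I + 2003681\right) + M = \left(-645834 + 2003681\right) + 1258 = 1357847 + 1258 = 1359105$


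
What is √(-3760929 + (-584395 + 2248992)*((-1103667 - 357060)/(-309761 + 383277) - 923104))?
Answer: I*√2076222524000650526789/36758 ≈ 1.2396e+6*I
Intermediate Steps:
√(-3760929 + (-584395 + 2248992)*((-1103667 - 357060)/(-309761 + 383277) - 923104)) = √(-3760929 + 1664597*(-1460727/73516 - 923104)) = √(-3760929 + 1664597*(-67864374391/73516)) = √(-3760929 - 112966834018135427/73516) = √(-112967110506591791/73516) = I*√2076222524000650526789/36758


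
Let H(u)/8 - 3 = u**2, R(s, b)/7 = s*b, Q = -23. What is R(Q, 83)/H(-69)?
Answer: -13363/38112 ≈ -0.35062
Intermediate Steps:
R(s, b) = 7*b*s (R(s, b) = 7*(s*b) = 7*(b*s) = 7*b*s)
H(u) = 24 + 8*u**2
R(Q, 83)/H(-69) = (7*83*(-23))/(24 + 8*(-69)**2) = -13363/(24 + 8*4761) = -13363/(24 + 38088) = -13363/38112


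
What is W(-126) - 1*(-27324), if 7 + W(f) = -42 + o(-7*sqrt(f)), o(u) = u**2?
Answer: 21101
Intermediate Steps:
W(f) = -49 + 49*f (W(f) = -7 + (-42 + (-7*sqrt(f))**2) = -7 + (-42 + 49*f) = -49 + 49*f)
W(-126) - 1*(-27324) = (-49 + 49*(-126)) - 1*(-27324) = (-49 - 6174) + 27324 = -6223 + 27324 = 21101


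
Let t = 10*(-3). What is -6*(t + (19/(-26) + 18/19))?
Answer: 44139/247 ≈ 178.70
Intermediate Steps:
t = -30
-6*(t + (19/(-26) + 18/19)) = -6*(-30 + (19/(-26) + 18/19)) = -6*(-30 + (19*(-1/26) + 18*(1/19))) = -6*(-30 + (-19/26 + 18/19)) = -6*(-30 + 107/494) = -6*(-14713/494) = 44139/247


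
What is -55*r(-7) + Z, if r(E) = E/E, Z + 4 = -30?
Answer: -89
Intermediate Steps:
Z = -34 (Z = -4 - 30 = -34)
r(E) = 1
-55*r(-7) + Z = -55*1 - 34 = -55 - 34 = -89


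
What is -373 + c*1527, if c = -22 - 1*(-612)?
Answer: 900557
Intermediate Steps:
c = 590 (c = -22 + 612 = 590)
-373 + c*1527 = -373 + 590*1527 = -373 + 900930 = 900557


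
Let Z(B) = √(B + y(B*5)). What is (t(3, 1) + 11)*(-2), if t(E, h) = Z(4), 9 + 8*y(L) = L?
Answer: -22 - √86/2 ≈ -26.637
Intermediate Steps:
y(L) = -9/8 + L/8
Z(B) = √(-9/8 + 13*B/8) (Z(B) = √(B + (-9/8 + (B*5)/8)) = √(B + (-9/8 + (5*B)/8)) = √(B + (-9/8 + 5*B/8)) = √(-9/8 + 13*B/8))
t(E, h) = √86/4 (t(E, h) = √(-18 + 26*4)/4 = √(-18 + 104)/4 = √86/4)
(t(3, 1) + 11)*(-2) = (√86/4 + 11)*(-2) = (11 + √86/4)*(-2) = -22 - √86/2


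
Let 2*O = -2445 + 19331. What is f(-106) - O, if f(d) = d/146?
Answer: -616392/73 ≈ -8443.7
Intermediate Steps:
f(d) = d/146 (f(d) = d*(1/146) = d/146)
O = 8443 (O = (-2445 + 19331)/2 = (1/2)*16886 = 8443)
f(-106) - O = (1/146)*(-106) - 1*8443 = -53/73 - 8443 = -616392/73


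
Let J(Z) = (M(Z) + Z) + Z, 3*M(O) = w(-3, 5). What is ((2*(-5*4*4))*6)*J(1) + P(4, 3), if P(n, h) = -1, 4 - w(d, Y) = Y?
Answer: -1601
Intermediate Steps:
w(d, Y) = 4 - Y
M(O) = -⅓ (M(O) = (4 - 1*5)/3 = (4 - 5)/3 = (⅓)*(-1) = -⅓)
J(Z) = -⅓ + 2*Z (J(Z) = (-⅓ + Z) + Z = -⅓ + 2*Z)
((2*(-5*4*4))*6)*J(1) + P(4, 3) = ((2*(-5*4*4))*6)*(-⅓ + 2*1) - 1 = ((2*(-20*4))*6)*(-⅓ + 2) - 1 = ((2*(-80))*6)*(5/3) - 1 = -160*6*(5/3) - 1 = -960*5/3 - 1 = -1600 - 1 = -1601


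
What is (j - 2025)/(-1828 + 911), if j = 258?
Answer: 1767/917 ≈ 1.9269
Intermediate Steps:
(j - 2025)/(-1828 + 911) = (258 - 2025)/(-1828 + 911) = -1767/(-917) = -1767*(-1/917) = 1767/917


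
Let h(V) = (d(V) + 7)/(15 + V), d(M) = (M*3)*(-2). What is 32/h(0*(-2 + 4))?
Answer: 480/7 ≈ 68.571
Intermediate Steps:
d(M) = -6*M (d(M) = (3*M)*(-2) = -6*M)
h(V) = (7 - 6*V)/(15 + V) (h(V) = (-6*V + 7)/(15 + V) = (7 - 6*V)/(15 + V))
32/h(0*(-2 + 4)) = 32/(((7 - 0*(-2 + 4))/(15 + 0*(-2 + 4)))) = 32/(((7 - 0*2)/(15 + 0*2))) = 32/(((7 - 6*0)/(15 + 0))) = 32/(((7 + 0)/15)) = 32/(((1/15)*7)) = 32/(7/15) = 32*(15/7) = 480/7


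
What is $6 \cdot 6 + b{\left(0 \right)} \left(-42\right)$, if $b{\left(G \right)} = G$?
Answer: $36$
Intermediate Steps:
$6 \cdot 6 + b{\left(0 \right)} \left(-42\right) = 6 \cdot 6 + 0 \left(-42\right) = 36 + 0 = 36$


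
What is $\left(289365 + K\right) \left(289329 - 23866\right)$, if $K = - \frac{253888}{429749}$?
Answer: $\frac{33011403289030111}{429749} \approx 7.6816 \cdot 10^{10}$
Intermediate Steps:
$K = - \frac{253888}{429749}$ ($K = \left(-253888\right) \frac{1}{429749} = - \frac{253888}{429749} \approx -0.59078$)
$\left(289365 + K\right) \left(289329 - 23866\right) = \left(289365 - \frac{253888}{429749}\right) \left(289329 - 23866\right) = \frac{124354065497}{429749} \cdot 265463 = \frac{33011403289030111}{429749}$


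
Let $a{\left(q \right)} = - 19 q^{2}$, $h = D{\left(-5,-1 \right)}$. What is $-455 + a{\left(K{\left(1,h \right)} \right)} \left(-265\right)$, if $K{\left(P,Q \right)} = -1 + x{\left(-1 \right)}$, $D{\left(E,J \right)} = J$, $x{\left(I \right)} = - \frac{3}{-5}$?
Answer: $\frac{1753}{5} \approx 350.6$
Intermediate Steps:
$x{\left(I \right)} = \frac{3}{5}$ ($x{\left(I \right)} = \left(-3\right) \left(- \frac{1}{5}\right) = \frac{3}{5}$)
$h = -1$
$K{\left(P,Q \right)} = - \frac{2}{5}$ ($K{\left(P,Q \right)} = -1 + \frac{3}{5} = - \frac{2}{5}$)
$-455 + a{\left(K{\left(1,h \right)} \right)} \left(-265\right) = -455 + - 19 \left(- \frac{2}{5}\right)^{2} \left(-265\right) = -455 + \left(-19\right) \frac{4}{25} \left(-265\right) = -455 - - \frac{4028}{5} = -455 + \frac{4028}{5} = \frac{1753}{5}$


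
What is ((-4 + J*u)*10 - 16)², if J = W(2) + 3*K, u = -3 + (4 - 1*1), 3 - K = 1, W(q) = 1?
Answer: 3136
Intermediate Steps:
K = 2 (K = 3 - 1*1 = 3 - 1 = 2)
u = 0 (u = -3 + (4 - 1) = -3 + 3 = 0)
J = 7 (J = 1 + 3*2 = 1 + 6 = 7)
((-4 + J*u)*10 - 16)² = ((-4 + 7*0)*10 - 16)² = ((-4 + 0)*10 - 16)² = (-4*10 - 16)² = (-40 - 16)² = (-56)² = 3136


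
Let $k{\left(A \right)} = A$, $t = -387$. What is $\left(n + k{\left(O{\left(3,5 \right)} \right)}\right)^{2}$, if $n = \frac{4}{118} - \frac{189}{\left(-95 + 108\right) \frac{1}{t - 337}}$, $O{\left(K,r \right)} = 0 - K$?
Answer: $\frac{65141831960401}{588289} \approx 1.1073 \cdot 10^{8}$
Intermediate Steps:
$O{\left(K,r \right)} = - K$
$n = \frac{8073350}{767}$ ($n = \frac{4}{118} - \frac{189}{\left(-95 + 108\right) \frac{1}{-387 - 337}} = 4 \cdot \frac{1}{118} - \frac{189}{13 \frac{1}{-724}} = \frac{2}{59} - \frac{189}{13 \left(- \frac{1}{724}\right)} = \frac{2}{59} - \frac{189}{- \frac{13}{724}} = \frac{2}{59} - - \frac{136836}{13} = \frac{2}{59} + \frac{136836}{13} = \frac{8073350}{767} \approx 10526.0$)
$\left(n + k{\left(O{\left(3,5 \right)} \right)}\right)^{2} = \left(\frac{8073350}{767} - 3\right)^{2} = \left(\frac{8071049}{767}\right)^{2} = \frac{65141831960401}{588289}$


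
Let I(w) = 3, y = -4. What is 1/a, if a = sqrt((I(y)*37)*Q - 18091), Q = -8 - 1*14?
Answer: -I*sqrt(20533)/20533 ≈ -0.0069787*I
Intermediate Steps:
Q = -22 (Q = -8 - 14 = -22)
a = I*sqrt(20533) (a = sqrt((3*37)*(-22) - 18091) = sqrt(111*(-22) - 18091) = sqrt(-2442 - 18091) = sqrt(-20533) = I*sqrt(20533) ≈ 143.29*I)
1/a = 1/(I*sqrt(20533)) = -I*sqrt(20533)/20533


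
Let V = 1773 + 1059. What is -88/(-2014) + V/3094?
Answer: 1493980/1557829 ≈ 0.95901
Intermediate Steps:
V = 2832
-88/(-2014) + V/3094 = -88/(-2014) + 2832/3094 = -88*(-1/2014) + 2832*(1/3094) = 44/1007 + 1416/1547 = 1493980/1557829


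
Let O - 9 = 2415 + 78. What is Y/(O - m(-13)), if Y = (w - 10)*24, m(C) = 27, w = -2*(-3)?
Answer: -32/825 ≈ -0.038788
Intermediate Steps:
w = 6
O = 2502 (O = 9 + (2415 + 78) = 9 + 2493 = 2502)
Y = -96 (Y = (6 - 10)*24 = -4*24 = -96)
Y/(O - m(-13)) = -96/(2502 - 1*27) = -96/(2502 - 27) = -96/2475 = -96*1/2475 = -32/825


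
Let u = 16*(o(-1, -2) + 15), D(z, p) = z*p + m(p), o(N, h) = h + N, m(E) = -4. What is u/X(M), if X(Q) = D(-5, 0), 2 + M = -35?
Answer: -48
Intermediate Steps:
M = -37 (M = -2 - 35 = -37)
o(N, h) = N + h
D(z, p) = -4 + p*z (D(z, p) = z*p - 4 = p*z - 4 = -4 + p*z)
X(Q) = -4 (X(Q) = -4 + 0*(-5) = -4 + 0 = -4)
u = 192 (u = 16*((-1 - 2) + 15) = 16*(-3 + 15) = 16*12 = 192)
u/X(M) = 192/(-4) = 192*(-¼) = -48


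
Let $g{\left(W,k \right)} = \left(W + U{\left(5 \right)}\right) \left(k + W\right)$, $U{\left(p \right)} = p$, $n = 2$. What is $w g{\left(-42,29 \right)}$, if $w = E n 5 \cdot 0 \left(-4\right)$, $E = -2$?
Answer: $0$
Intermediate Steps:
$g{\left(W,k \right)} = \left(5 + W\right) \left(W + k\right)$ ($g{\left(W,k \right)} = \left(W + 5\right) \left(k + W\right) = \left(5 + W\right) \left(W + k\right)$)
$w = 0$ ($w = - 2 \cdot 2 \cdot 5 \cdot 0 \left(-4\right) = - 2 \cdot 10 \cdot 0 \left(-4\right) = \left(-2\right) 0 \left(-4\right) = 0 \left(-4\right) = 0$)
$w g{\left(-42,29 \right)} = 0 \left(\left(-42\right)^{2} + 5 \left(-42\right) + 5 \cdot 29 - 1218\right) = 0 \left(1764 - 210 + 145 - 1218\right) = 0 \cdot 481 = 0$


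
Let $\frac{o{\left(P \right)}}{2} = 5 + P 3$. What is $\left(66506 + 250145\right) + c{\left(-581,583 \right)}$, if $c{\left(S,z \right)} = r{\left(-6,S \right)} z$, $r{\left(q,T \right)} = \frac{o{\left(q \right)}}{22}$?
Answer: $315962$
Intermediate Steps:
$o{\left(P \right)} = 10 + 6 P$ ($o{\left(P \right)} = 2 \left(5 + P 3\right) = 2 \left(5 + 3 P\right) = 10 + 6 P$)
$r{\left(q,T \right)} = \frac{5}{11} + \frac{3 q}{11}$ ($r{\left(q,T \right)} = \frac{10 + 6 q}{22} = \left(10 + 6 q\right) \frac{1}{22} = \frac{5}{11} + \frac{3 q}{11}$)
$c{\left(S,z \right)} = - \frac{13 z}{11}$ ($c{\left(S,z \right)} = \left(\frac{5}{11} + \frac{3}{11} \left(-6\right)\right) z = \left(\frac{5}{11} - \frac{18}{11}\right) z = - \frac{13 z}{11}$)
$\left(66506 + 250145\right) + c{\left(-581,583 \right)} = \left(66506 + 250145\right) - 689 = 316651 - 689 = 315962$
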